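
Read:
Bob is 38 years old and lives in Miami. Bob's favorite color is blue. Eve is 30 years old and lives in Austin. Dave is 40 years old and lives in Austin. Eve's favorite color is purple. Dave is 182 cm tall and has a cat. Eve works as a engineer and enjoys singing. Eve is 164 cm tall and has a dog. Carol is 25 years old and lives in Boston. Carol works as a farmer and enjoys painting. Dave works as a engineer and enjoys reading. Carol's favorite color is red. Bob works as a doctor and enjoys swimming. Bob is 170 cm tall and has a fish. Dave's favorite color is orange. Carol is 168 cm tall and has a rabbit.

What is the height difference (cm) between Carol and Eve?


|168 - 164| = 4

4


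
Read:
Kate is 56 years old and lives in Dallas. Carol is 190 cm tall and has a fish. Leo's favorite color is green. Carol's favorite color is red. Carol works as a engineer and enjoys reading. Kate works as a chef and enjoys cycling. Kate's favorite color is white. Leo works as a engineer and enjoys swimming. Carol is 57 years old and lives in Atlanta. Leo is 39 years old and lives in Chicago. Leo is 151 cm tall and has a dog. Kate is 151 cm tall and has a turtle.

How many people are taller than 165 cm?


Taller than 165: 1

1


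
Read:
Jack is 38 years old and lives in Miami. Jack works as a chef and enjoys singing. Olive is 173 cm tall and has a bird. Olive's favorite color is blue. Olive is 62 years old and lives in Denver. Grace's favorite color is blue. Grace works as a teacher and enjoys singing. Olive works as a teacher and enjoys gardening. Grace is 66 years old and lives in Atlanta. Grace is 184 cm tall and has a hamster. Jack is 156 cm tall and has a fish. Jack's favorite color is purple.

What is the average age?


Sum=166, n=3, avg=55.33

55.33


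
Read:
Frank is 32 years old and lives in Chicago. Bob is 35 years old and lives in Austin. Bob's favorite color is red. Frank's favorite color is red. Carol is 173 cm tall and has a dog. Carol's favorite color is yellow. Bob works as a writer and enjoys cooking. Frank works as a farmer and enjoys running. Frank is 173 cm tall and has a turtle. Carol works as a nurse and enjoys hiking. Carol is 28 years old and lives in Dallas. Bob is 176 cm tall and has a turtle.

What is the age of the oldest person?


Oldest: Bob at 35

35


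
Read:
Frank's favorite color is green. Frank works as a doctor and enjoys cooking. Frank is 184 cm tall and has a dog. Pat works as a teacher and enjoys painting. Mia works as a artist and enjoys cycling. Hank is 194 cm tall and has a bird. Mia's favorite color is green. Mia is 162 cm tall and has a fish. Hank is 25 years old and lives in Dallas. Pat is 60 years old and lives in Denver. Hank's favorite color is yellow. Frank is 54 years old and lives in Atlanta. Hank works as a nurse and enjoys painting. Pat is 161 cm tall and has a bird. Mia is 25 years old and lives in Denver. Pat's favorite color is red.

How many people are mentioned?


People: Hank, Frank, Mia, Pat. Count = 4

4


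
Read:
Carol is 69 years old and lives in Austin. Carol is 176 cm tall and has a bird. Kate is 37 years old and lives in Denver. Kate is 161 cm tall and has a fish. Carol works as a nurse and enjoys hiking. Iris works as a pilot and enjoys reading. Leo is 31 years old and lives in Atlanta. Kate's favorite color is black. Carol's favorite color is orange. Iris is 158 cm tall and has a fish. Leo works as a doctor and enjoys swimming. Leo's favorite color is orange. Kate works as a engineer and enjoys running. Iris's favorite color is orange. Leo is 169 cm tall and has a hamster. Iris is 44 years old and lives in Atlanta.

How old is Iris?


Iris is 44 years old

44


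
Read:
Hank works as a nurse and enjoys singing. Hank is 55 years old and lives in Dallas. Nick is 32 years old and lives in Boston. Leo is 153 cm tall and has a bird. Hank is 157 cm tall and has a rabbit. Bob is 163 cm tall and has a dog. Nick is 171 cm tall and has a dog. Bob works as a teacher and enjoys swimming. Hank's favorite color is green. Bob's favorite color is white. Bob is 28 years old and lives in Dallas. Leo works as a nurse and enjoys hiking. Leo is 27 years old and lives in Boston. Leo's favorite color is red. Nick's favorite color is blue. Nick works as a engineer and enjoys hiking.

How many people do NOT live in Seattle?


Not in Seattle: 4

4


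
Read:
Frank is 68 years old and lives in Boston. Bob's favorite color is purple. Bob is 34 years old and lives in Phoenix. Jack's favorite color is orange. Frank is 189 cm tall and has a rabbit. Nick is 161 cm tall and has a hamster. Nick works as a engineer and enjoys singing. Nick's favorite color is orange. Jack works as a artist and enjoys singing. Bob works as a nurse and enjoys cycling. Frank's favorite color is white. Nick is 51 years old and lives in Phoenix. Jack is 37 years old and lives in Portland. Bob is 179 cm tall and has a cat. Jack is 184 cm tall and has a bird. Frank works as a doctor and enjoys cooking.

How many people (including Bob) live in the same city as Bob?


Bob lives in Phoenix. Count = 2

2


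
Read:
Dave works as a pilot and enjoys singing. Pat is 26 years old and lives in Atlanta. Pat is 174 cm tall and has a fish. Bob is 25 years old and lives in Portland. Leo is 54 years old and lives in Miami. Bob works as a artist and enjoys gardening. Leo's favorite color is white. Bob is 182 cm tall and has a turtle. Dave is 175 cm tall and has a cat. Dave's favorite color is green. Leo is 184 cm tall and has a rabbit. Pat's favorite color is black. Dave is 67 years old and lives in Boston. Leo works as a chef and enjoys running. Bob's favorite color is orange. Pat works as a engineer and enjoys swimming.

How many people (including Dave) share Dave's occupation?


Dave is a pilot. Count = 1

1


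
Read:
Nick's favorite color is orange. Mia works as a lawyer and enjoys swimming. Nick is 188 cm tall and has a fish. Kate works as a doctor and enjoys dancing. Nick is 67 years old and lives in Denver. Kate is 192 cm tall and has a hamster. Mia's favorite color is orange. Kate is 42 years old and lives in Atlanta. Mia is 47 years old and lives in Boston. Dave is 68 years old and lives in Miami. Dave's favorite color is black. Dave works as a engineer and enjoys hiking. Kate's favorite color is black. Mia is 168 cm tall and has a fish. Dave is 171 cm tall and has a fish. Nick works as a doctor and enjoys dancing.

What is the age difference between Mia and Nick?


|47 - 67| = 20

20


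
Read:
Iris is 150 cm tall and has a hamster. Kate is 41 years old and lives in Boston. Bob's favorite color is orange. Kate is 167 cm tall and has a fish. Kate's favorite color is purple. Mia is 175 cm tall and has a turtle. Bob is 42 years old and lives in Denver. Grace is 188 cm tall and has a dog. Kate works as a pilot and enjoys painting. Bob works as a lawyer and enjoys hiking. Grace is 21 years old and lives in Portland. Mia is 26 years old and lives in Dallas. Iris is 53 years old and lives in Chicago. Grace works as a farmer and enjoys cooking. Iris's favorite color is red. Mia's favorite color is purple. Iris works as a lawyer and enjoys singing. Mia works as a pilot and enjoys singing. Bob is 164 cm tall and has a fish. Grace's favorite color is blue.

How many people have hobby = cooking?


Count: 1

1


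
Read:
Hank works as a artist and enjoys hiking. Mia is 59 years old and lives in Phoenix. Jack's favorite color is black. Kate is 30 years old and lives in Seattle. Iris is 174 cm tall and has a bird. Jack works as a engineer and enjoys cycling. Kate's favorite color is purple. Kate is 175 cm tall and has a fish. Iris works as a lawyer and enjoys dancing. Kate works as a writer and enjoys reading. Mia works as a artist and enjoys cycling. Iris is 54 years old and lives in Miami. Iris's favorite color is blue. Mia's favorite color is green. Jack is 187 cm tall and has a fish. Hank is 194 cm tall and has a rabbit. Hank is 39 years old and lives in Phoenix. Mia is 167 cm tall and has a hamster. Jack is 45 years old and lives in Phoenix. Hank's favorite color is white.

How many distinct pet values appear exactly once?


Unique pet values: 3

3


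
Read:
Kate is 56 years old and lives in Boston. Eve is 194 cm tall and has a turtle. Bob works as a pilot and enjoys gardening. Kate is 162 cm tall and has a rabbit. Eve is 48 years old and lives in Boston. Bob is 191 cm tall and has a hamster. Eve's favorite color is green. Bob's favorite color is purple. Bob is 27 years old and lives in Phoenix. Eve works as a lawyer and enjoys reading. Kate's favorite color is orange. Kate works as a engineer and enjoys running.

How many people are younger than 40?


Filter: 1

1


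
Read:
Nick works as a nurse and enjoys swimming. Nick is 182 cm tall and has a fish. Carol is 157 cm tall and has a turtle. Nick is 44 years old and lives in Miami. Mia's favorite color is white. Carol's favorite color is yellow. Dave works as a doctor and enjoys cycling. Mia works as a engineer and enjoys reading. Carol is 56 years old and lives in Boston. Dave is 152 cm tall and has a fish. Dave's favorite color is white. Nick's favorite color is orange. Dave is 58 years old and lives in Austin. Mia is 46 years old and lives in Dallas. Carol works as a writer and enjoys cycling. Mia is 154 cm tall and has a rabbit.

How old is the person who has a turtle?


Person with turtle is Carol, age 56

56


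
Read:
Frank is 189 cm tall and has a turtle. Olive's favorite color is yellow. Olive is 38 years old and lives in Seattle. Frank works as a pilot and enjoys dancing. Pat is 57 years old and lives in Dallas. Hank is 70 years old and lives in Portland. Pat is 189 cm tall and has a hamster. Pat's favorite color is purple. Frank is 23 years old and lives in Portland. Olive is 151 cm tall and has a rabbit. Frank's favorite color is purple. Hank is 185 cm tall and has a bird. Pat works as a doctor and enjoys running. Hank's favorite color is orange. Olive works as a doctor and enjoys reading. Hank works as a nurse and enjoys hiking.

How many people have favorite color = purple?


Count: 2

2


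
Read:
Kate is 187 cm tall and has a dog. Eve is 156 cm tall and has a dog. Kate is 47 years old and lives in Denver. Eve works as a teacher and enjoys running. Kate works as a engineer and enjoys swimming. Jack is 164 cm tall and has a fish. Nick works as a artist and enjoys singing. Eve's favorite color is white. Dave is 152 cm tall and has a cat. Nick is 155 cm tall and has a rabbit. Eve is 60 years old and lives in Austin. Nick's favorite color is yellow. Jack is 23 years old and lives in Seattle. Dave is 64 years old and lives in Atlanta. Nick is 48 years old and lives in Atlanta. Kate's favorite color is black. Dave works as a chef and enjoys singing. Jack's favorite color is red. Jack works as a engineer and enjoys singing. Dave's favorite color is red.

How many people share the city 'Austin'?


Count: 1

1


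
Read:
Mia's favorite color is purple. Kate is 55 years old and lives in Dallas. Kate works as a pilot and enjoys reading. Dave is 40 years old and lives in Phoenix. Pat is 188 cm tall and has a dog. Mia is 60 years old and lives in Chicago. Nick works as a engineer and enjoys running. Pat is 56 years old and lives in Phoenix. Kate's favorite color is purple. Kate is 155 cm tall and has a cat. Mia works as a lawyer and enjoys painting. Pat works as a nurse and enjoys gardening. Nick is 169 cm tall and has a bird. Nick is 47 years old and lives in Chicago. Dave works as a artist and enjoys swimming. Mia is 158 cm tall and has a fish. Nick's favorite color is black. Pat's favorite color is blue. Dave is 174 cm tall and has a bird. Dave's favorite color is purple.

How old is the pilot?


The pilot is Kate, age 55

55


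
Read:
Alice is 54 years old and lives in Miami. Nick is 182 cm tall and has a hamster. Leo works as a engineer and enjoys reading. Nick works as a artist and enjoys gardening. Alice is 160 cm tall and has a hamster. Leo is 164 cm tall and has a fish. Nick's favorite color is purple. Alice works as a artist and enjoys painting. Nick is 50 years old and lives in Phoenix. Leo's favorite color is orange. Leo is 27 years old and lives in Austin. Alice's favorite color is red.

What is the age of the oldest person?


Oldest: Alice at 54

54


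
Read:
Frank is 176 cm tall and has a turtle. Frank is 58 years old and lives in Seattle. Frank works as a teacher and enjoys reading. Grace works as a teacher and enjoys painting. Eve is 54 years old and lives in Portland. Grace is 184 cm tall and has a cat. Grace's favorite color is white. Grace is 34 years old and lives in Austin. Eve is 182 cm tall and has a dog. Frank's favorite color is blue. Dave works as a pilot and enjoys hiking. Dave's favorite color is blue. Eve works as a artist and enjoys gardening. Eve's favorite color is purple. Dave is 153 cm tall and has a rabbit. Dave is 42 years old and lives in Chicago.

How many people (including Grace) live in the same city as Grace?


Grace lives in Austin. Count = 1

1


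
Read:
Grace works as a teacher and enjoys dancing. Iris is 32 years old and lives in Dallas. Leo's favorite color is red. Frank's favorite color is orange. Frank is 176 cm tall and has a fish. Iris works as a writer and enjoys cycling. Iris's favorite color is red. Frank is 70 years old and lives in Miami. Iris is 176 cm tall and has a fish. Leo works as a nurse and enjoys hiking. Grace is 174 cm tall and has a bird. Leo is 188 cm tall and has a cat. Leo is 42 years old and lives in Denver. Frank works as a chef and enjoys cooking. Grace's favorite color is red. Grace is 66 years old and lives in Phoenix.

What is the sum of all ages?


66+32+70+42 = 210

210


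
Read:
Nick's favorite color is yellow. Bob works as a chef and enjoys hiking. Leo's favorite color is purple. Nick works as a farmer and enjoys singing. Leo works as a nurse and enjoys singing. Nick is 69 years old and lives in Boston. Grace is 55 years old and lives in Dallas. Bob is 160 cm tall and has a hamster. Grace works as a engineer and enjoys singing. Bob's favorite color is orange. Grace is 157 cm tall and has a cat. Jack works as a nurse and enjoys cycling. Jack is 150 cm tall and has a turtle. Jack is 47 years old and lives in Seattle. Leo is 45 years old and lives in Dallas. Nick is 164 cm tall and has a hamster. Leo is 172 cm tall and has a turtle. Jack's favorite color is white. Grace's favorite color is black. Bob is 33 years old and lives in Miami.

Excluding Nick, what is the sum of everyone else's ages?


Sum (excluding Nick): 180

180


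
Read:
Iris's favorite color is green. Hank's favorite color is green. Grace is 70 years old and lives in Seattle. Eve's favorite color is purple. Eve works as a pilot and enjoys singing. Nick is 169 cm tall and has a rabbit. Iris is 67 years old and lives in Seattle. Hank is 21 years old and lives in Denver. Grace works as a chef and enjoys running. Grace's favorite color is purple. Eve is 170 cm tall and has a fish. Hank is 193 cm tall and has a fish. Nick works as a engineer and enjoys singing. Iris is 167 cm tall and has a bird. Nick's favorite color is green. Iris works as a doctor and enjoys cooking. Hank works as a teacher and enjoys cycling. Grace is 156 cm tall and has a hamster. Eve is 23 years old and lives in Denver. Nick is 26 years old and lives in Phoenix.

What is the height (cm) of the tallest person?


Tallest: Hank at 193 cm

193


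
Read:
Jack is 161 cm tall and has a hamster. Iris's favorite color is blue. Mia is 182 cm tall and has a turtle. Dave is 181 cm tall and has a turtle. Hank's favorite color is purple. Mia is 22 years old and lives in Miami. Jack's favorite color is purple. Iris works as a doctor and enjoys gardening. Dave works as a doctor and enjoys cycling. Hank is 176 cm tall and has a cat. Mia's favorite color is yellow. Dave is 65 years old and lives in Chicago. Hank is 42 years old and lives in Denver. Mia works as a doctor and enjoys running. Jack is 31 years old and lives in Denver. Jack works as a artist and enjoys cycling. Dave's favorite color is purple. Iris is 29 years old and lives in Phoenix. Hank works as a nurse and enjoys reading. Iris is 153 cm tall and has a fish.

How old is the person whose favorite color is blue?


Person with favorite color=blue is Iris, age 29

29


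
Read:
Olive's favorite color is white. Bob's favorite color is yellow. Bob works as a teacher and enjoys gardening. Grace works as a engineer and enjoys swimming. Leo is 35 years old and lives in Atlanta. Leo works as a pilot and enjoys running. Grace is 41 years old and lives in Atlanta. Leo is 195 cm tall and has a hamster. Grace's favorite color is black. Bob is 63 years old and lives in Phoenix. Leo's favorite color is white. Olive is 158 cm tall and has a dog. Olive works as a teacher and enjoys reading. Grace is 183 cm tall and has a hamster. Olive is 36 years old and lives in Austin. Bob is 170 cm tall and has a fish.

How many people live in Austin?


Count in Austin: 1

1


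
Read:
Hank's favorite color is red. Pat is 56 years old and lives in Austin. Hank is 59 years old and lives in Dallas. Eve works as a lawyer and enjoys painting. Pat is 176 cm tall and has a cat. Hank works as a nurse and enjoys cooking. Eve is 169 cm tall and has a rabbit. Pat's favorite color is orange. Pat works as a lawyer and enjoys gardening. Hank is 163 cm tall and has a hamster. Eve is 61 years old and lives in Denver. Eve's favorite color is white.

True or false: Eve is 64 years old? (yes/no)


Eve is actually 61. no

no


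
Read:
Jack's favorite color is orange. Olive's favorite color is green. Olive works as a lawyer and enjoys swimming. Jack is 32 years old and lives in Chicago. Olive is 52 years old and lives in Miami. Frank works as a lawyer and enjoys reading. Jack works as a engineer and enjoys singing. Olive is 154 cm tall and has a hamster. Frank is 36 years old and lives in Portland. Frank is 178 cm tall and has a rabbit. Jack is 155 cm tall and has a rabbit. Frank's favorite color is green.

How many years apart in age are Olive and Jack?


52 vs 32, diff = 20

20


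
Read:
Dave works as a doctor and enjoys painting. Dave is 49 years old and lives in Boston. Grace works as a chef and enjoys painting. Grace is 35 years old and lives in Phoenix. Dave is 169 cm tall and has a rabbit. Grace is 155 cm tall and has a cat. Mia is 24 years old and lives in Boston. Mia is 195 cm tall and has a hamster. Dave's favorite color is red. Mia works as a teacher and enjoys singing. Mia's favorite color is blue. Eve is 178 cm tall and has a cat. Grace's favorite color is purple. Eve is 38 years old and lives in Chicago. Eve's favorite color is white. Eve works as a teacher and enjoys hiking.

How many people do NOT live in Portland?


Not in Portland: 4

4


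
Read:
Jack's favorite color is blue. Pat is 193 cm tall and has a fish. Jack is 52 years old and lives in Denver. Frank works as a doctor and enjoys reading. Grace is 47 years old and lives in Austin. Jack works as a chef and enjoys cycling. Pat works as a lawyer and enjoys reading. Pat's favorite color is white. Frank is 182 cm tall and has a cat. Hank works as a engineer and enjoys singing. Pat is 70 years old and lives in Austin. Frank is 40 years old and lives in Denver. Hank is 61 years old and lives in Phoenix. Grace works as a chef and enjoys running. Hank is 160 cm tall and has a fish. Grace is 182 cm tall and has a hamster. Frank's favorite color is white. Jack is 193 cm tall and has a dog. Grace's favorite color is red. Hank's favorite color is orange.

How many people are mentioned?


People: Jack, Pat, Grace, Frank, Hank. Count = 5

5


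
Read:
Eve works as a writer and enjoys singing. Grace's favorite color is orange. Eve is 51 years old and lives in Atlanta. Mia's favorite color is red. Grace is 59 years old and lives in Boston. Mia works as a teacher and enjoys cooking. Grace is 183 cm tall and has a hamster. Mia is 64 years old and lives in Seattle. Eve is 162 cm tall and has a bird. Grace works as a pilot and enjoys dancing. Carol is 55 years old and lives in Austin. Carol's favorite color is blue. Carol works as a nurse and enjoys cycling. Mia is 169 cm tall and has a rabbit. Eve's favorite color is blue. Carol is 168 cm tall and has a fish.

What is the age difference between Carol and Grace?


|55 - 59| = 4

4


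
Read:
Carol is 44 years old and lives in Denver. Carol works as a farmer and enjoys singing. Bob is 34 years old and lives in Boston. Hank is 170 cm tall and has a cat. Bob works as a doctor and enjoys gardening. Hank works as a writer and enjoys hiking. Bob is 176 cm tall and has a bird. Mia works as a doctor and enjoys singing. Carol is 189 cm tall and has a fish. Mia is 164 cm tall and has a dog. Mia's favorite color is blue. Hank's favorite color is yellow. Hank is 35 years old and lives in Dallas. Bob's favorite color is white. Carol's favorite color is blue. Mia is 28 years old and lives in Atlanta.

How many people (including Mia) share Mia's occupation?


Mia is a doctor. Count = 2

2


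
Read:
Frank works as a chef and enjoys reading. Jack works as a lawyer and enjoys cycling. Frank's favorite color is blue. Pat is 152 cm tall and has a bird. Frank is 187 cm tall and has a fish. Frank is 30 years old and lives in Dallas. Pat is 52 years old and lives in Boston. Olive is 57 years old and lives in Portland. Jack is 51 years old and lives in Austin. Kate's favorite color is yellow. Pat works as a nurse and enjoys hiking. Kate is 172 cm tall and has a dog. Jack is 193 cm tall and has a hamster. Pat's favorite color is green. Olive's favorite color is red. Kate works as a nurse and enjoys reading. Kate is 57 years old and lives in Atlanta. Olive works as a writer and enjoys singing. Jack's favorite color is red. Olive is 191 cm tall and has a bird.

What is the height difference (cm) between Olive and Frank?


|191 - 187| = 4

4


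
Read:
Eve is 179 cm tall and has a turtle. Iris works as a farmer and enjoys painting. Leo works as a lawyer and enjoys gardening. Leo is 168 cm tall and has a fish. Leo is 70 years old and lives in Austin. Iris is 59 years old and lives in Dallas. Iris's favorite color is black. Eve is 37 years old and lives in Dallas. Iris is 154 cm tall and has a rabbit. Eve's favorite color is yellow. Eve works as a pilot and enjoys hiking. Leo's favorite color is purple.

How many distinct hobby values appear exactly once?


Unique hobby values: 3

3


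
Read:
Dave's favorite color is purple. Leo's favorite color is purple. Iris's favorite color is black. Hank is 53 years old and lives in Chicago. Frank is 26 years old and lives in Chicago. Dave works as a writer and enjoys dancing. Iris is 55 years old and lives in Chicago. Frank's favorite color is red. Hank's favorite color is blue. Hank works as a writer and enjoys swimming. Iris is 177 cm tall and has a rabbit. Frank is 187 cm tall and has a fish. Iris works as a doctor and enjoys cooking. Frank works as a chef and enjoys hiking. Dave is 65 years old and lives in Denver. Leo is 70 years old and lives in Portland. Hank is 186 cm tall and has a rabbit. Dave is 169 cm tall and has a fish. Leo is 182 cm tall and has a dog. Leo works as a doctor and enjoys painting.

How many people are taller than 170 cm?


Taller than 170: 4

4


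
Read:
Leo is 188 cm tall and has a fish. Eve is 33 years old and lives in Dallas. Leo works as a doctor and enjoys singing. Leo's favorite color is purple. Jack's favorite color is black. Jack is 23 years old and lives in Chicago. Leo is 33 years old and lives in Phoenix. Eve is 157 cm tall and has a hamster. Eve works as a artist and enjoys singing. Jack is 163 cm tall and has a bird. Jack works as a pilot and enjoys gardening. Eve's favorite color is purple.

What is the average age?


Sum=89, n=3, avg=29.67

29.67


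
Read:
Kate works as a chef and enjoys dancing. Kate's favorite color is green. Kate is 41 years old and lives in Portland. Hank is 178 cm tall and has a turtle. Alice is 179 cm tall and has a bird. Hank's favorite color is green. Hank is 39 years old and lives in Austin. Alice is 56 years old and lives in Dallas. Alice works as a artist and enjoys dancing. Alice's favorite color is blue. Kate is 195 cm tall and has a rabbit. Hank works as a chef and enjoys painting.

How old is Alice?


Alice is 56 years old

56


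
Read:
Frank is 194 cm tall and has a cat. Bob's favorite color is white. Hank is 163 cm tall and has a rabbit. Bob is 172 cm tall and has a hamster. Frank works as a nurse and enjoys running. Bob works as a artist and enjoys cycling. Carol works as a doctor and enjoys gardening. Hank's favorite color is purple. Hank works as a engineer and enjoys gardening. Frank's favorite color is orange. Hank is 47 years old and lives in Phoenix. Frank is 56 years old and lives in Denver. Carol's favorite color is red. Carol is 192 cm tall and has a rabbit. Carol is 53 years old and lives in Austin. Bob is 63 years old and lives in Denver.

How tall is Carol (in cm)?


Carol is 192 cm tall

192


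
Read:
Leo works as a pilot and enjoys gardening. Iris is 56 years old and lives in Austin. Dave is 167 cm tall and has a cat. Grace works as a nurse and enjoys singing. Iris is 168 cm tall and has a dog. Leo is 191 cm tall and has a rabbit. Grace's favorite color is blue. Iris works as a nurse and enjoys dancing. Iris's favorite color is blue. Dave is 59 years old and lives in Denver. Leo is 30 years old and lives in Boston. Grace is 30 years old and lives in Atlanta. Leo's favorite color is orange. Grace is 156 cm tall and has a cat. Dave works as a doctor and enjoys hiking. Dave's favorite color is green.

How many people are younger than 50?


Filter: 2

2


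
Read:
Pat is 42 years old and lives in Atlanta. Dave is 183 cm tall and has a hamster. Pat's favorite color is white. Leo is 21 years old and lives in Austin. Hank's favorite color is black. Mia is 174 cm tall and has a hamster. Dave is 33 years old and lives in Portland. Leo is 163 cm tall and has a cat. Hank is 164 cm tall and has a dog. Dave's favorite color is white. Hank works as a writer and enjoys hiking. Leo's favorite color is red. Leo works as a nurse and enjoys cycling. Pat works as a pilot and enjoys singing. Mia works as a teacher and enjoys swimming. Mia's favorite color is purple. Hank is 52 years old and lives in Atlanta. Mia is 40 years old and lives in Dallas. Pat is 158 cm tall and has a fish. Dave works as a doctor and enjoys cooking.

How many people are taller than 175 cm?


Taller than 175: 1

1


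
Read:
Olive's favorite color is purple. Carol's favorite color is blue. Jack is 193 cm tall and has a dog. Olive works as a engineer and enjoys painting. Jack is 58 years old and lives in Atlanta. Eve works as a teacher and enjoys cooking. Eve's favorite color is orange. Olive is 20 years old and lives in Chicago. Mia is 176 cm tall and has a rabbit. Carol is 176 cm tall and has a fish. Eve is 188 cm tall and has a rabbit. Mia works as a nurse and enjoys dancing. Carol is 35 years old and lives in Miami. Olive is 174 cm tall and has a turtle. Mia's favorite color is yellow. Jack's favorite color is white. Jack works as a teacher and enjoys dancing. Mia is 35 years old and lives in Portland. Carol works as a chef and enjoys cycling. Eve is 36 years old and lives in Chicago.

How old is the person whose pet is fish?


Person with pet=fish is Carol, age 35

35


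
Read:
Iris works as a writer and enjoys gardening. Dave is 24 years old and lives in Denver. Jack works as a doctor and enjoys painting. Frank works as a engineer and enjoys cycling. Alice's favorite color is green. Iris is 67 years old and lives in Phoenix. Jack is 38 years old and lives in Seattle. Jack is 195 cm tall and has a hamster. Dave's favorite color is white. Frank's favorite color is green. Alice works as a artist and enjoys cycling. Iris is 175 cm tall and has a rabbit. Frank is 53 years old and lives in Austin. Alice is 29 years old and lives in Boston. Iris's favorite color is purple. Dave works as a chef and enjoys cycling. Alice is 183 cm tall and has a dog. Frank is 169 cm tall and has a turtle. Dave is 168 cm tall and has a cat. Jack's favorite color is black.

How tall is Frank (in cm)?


Frank is 169 cm tall

169


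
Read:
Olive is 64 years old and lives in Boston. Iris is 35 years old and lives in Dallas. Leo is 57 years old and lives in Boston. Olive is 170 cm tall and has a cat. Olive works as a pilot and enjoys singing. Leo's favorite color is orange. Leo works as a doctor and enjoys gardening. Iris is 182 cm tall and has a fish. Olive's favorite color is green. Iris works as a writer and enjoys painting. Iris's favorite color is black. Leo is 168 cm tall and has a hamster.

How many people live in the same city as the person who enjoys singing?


Person with hobby singing is Olive, city Boston. Count = 2

2


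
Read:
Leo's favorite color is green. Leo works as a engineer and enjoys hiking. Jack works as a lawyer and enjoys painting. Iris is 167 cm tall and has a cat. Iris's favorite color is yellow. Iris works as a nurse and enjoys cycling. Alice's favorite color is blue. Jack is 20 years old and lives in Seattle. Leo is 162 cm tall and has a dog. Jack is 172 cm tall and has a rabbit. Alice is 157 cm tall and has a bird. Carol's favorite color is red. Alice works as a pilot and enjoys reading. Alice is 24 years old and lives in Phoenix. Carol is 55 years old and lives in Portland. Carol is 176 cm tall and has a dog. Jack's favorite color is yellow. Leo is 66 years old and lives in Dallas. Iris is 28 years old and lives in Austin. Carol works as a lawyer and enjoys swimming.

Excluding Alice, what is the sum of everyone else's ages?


Sum (excluding Alice): 169

169


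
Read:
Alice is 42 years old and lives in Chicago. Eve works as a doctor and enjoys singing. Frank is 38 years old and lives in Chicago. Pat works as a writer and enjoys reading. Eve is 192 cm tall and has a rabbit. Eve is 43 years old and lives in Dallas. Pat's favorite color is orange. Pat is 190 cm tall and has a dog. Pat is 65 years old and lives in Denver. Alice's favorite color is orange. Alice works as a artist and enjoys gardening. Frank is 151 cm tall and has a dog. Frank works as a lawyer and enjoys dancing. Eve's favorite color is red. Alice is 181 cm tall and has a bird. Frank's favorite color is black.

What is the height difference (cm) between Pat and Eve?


|190 - 192| = 2

2


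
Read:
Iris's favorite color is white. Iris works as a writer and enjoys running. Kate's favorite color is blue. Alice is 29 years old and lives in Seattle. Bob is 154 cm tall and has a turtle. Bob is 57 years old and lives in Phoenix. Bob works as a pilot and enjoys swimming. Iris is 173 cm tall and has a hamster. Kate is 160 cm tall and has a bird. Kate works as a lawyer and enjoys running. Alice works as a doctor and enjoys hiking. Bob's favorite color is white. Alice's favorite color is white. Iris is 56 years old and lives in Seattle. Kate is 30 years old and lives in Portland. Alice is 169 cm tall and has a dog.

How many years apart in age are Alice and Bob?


29 vs 57, diff = 28

28


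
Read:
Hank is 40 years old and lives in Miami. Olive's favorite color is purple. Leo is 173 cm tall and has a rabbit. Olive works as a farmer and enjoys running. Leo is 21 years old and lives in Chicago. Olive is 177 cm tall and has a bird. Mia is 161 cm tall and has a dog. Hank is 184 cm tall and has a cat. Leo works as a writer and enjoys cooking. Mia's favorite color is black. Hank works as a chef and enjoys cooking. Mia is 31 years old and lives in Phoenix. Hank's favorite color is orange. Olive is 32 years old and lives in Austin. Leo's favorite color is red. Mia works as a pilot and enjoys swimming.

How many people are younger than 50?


Filter: 4

4


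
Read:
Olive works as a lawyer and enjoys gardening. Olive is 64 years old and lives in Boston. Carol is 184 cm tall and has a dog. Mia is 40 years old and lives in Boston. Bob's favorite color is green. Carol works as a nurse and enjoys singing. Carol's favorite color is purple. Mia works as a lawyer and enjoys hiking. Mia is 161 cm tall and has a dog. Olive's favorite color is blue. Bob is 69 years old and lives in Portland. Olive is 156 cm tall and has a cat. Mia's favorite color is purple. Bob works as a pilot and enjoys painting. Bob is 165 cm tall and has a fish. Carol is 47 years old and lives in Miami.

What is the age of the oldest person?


Oldest: Bob at 69

69


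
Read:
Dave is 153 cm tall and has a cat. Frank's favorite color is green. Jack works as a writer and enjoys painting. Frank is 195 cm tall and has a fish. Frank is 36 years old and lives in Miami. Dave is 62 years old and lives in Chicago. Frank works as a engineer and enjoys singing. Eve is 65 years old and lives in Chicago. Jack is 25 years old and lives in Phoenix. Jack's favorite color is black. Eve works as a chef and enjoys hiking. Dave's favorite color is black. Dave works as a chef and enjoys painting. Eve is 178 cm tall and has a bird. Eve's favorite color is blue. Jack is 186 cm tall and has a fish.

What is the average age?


Sum=188, n=4, avg=47

47


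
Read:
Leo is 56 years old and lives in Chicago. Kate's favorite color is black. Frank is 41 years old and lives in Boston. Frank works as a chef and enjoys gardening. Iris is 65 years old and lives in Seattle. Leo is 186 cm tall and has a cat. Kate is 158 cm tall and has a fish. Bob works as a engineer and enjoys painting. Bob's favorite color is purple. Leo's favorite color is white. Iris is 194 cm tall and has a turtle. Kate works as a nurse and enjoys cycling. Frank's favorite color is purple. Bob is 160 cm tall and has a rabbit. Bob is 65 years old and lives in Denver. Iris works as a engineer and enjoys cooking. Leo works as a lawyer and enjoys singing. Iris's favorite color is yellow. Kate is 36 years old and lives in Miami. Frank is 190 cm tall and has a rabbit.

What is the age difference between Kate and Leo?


|36 - 56| = 20

20


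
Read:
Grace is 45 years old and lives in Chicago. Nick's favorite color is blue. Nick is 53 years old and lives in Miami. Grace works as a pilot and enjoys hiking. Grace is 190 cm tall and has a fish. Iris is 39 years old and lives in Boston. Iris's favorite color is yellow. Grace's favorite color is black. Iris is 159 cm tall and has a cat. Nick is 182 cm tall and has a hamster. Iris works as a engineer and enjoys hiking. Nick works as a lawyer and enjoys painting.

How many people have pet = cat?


Count: 1

1


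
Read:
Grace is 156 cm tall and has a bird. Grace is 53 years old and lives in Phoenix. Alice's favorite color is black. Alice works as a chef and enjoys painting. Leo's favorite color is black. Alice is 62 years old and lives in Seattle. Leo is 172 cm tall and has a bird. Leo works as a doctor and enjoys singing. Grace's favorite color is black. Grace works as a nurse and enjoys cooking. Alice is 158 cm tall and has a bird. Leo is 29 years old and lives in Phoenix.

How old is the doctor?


The doctor is Leo, age 29

29


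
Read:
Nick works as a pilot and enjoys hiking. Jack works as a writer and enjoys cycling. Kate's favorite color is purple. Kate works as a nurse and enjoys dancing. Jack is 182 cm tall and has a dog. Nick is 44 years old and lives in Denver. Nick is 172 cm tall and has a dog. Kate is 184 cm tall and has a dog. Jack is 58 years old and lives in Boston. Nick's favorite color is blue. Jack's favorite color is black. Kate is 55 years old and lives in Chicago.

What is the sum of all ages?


58+55+44 = 157

157


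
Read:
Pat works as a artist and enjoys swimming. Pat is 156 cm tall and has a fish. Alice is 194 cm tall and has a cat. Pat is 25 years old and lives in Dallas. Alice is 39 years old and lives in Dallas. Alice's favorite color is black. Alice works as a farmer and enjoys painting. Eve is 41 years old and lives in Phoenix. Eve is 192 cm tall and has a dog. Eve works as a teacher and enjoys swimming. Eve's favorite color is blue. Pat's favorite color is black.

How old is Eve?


Eve is 41 years old

41


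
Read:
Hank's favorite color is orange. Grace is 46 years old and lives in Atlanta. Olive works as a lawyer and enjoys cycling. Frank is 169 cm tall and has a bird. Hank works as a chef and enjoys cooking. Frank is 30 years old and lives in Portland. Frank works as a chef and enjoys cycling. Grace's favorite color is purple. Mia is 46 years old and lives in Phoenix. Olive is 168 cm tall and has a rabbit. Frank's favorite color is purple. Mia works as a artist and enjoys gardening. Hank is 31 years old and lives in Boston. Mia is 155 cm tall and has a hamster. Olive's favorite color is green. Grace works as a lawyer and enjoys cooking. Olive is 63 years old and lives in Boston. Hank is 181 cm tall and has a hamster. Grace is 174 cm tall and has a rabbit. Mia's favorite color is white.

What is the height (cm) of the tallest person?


Tallest: Hank at 181 cm

181


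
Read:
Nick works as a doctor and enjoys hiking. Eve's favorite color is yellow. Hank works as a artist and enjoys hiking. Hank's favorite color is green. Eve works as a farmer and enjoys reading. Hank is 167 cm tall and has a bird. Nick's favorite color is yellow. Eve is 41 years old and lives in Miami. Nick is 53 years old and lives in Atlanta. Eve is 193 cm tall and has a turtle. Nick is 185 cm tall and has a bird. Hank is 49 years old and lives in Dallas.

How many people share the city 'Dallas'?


Count: 1

1


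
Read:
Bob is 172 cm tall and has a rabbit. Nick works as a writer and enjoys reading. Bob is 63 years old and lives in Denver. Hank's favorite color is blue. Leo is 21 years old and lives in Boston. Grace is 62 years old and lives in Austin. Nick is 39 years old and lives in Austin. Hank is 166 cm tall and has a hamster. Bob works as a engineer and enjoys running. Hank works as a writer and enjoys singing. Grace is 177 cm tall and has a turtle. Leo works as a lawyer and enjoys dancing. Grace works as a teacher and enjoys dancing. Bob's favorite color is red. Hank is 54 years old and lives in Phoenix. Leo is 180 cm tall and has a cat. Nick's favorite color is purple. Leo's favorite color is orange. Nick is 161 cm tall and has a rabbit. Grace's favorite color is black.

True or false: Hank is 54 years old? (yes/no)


Hank is actually 54. yes

yes


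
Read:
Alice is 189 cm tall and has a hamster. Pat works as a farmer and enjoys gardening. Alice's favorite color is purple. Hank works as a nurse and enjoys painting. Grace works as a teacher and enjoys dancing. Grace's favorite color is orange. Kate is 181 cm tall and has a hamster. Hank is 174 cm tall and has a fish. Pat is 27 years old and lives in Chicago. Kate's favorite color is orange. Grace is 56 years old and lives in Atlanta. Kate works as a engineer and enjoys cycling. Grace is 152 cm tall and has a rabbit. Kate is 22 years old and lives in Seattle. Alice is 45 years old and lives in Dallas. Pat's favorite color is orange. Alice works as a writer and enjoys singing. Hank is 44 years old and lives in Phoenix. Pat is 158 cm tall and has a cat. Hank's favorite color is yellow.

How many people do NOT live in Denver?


Not in Denver: 5

5


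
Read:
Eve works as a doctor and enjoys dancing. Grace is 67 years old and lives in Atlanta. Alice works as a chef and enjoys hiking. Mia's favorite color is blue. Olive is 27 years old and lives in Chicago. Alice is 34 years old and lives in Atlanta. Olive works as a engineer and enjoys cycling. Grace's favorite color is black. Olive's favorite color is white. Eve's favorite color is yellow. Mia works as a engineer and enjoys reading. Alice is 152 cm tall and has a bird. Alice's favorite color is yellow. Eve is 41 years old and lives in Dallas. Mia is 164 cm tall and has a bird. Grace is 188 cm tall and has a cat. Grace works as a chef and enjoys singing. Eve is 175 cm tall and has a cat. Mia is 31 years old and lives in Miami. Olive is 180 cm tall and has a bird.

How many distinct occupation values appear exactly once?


Unique occupation values: 1

1
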